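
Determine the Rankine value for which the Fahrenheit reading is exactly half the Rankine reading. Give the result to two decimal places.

Let R be the Rankine reading. The Fahrenheit reading is F = 1·R - 459.67.
Require F = 0.5·R: 1·R - 459.67 = 0.5·R.
(0.5)·R = 459.67  ⇒  R = 919.34.

919.34°R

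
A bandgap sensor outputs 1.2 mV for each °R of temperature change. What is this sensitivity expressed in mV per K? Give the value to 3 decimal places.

2.160 mV per K

Since only a temperature interval is involved, the additive offset between the scales drops out.
A change of 1 K is a change of 1.8°R, so per K the value is 1.2 × 1.8 = 2.160.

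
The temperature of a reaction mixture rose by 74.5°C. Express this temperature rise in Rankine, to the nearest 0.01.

134.10°R

An interval of 1°C corresponds to 1.8°R.
74.5 × 1.8 = 134.10.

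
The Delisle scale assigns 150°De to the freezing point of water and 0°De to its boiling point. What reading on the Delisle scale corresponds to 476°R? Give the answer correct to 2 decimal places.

First in Celsius: (476 - 491.67) × 5/9 = -8.7056°C.
Linearly onto the Delisle scale: 150 + (-8.7056 / 100) × (0 - 150) = 163.06°De.

163.06°De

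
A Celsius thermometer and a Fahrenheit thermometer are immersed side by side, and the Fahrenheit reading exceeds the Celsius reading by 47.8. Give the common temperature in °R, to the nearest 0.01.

Let x be the Celsius reading; then the Fahrenheit reading is 1.8·x + 32.
(1.8·x + 32) - x = 47.8  ⇒  (0.8)·x = 15.8  ⇒  x = 19.7500°C.
In Rankine: 19.7500 × 1.8 + 491.67 = 527.22°R.

527.22°R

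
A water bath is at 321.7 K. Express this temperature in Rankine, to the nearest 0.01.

579.06°R

In Celsius: 321.7 - 273.15 = 48.5500°C.
In Rankine: 48.5500 × 1.8 + 491.67 = 579.06°R.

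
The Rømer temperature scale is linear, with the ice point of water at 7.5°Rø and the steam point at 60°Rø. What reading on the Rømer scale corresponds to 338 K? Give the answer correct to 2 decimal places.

41.55°Rø

First in Celsius: 338 - 273.15 = 64.8500°C.
Linearly onto the Rømer scale: 7.5 + (64.8500 / 100) × (60 - 7.5) = 41.55°Rø.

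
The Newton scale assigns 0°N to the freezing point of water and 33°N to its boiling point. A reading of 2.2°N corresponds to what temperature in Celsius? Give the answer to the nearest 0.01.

Linear interpolation between the fixed points: C = (2.2 - 0) × 100 / (33 - 0) = 6.6667°C.

6.67°C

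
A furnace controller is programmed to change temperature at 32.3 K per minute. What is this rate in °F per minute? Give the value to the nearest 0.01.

58.14 °F/minute

Since only a temperature interval is involved, the additive offset between the scales drops out.
A change of 1 K is a change of 1.8°F, so 32.3 × 1.8 = 58.14.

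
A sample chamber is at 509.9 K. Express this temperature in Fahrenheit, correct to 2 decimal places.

In Celsius: 509.9 - 273.15 = 236.7500°C.
In Fahrenheit: 236.7500 × 1.8 + 32 = 458.15°F.

458.15°F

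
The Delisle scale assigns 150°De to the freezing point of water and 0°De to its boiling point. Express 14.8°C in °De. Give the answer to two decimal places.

127.80°De

Linearly onto the Delisle scale: 150 + (14.8000 / 100) × (0 - 150) = 127.80°De.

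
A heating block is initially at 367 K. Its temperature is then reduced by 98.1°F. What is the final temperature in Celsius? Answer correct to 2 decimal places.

Initial temperature in Celsius: 367 - 273.15 = 93.8500°C.
The 98.1°F change is an interval, so only the factor 5/9 applies: -98.1 × 5/9 = -54.5000°C.
Final Celsius temperature: 93.8500 - 54.5000 = 39.3500°C.

39.35°C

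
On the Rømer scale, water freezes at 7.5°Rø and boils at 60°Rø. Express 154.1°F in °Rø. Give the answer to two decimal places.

First in Celsius: (154.1 - 32) × 5/9 = 67.8333°C.
Linearly onto the Rømer scale: 7.5 + (67.8333 / 100) × (60 - 7.5) = 43.11°Rø.

43.11°Rø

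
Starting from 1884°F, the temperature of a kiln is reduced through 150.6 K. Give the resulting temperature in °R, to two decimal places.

2072.59°R

Initial temperature in Celsius: (1884 - 32) × 5/9 = 1028.8889°C.
The 150.6 K change is an interval; Kelvin and Celsius degrees are the same size, so ΔC = -150.6°C.
Final Celsius temperature: 1028.8889 - 150.6000 = 878.2889°C.
In Rankine: 878.2889 × 1.8 + 491.67 = 2072.59°R.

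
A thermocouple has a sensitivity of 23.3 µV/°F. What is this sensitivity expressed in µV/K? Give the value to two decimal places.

Since only a temperature interval is involved, the additive offset between the scales drops out.
A change of 1 K is a change of 1.8°F, so per K the value is 23.3 × 1.8 = 41.94.

41.94 µV/K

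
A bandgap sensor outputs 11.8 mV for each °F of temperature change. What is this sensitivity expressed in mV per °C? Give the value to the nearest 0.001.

Since only a temperature interval is involved, the additive offset between the scales drops out.
A change of 1°C is a change of 1.8°F, so per °C the value is 11.8 × 1.8 = 21.240.

21.240 mV per °C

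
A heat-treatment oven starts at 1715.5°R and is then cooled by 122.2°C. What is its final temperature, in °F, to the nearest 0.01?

1035.87°F

Initial temperature in Celsius: (1715.5 - 491.67) × 5/9 = 679.9056°C.
Final Celsius temperature: 679.9056 - 122.2000 = 557.7056°C.
In Fahrenheit: 557.7056 × 1.8 + 32 = 1035.87°F.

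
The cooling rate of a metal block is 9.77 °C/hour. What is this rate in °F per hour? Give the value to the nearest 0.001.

Since only a temperature interval is involved, the additive offset between the scales drops out.
A change of 1°C is a change of 1.8°F, so 9.77 × 1.8 = 17.586.

17.586 °F/hour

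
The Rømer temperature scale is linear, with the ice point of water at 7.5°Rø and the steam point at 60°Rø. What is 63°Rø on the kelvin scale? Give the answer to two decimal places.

378.86 K

Linear interpolation between the fixed points: C = (63 - 7.5) × 100 / (60 - 7.5) = 105.7143°C.
Then 105.7143 + 273.15 = 378.86 K.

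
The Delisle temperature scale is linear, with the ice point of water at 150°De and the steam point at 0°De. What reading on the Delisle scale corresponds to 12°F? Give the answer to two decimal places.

166.67°De

First in Celsius: (12 - 32) × 5/9 = -11.1111°C.
Linearly onto the Delisle scale: 150 + (-11.1111 / 100) × (0 - 150) = 166.67°De.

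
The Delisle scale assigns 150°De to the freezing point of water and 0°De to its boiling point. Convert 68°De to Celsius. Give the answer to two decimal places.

Linear interpolation between the fixed points: C = (68 - 150) × 100 / (0 - 150) = 54.6667°C.

54.67°C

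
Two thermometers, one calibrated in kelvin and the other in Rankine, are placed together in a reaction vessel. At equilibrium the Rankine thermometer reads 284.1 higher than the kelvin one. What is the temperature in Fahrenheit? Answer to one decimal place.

Let x be the kelvin reading; then the Rankine reading is 1.8·x.
(1.8·x) - x = 284.1  ⇒  (0.8)·x = 284.1  ⇒  x = 355.1250 K.
In Celsius: 355.125 - 273.15 = 81.9750°C.
In Fahrenheit: 81.9750 × 1.8 + 32 = 179.6°F.

179.6°F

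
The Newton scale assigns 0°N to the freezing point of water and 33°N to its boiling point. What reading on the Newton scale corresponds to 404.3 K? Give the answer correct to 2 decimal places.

43.28°N

First in Celsius: 404.3 - 273.15 = 131.1500°C.
Linearly onto the Newton scale: 0 + (131.1500 / 100) × (33 - 0) = 43.28°N.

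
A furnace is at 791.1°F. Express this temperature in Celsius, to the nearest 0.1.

421.7°C

In Celsius: (791.1 - 32) × 5/9 = 421.7222°C.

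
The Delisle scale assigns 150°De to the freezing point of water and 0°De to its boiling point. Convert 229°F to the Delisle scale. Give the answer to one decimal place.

-14.2°De

First in Celsius: (229 - 32) × 5/9 = 109.4444°C.
Linearly onto the Delisle scale: 150 + (109.4444 / 100) × (0 - 150) = -14.2°De.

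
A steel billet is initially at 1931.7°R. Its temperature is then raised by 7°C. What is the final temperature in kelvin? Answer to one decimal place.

Initial temperature in Celsius: (1931.7 - 491.67) × 5/9 = 800.0167°C.
Final Celsius temperature: 800.0167 + 7.0000 = 807.0167°C.
In kelvin: 807.0167 + 273.15 = 1080.2 K.

1080.2 K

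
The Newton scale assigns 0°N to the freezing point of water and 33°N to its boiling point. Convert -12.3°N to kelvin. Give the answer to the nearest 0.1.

Linear interpolation between the fixed points: C = (-12.3 - 0) × 100 / (33 - 0) = -37.2727°C.
Then -37.2727 + 273.15 = 235.9 K.

235.9 K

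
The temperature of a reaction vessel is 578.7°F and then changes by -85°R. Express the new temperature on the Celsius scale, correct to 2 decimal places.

256.50°C

Initial temperature in Celsius: (578.7 - 32) × 5/9 = 303.7222°C.
The 85°R change is an interval, so only the factor 5/9 applies: -85 × 5/9 = -47.2222°C.
Final Celsius temperature: 303.7222 - 47.2222 = 256.5000°C.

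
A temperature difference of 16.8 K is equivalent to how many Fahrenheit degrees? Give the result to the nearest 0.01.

30.24°F

For a temperature interval the offset drops out; only the factor 1.8 applies.
16.8 × 1.8 = 30.24.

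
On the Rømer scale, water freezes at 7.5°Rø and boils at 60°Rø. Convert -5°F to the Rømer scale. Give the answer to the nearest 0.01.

First in Celsius: (-5 - 32) × 5/9 = -20.5556°C.
Linearly onto the Rømer scale: 7.5 + (-20.5556 / 100) × (60 - 7.5) = -3.29°Rø.

-3.29°Rø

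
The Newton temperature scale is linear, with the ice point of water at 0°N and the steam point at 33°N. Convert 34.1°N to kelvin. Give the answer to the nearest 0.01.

Linear interpolation between the fixed points: C = (34.1 - 0) × 100 / (33 - 0) = 103.3333°C.
Then 103.3333 + 273.15 = 376.48 K.

376.48 K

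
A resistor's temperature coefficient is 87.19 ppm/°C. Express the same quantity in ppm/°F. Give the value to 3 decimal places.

Since only a temperature interval is involved, the additive offset between the scales drops out.
A change of 1°F is a change of 5/9°C, so per °F the value is 87.19 × 5/9 = 48.439.

48.439 ppm/°F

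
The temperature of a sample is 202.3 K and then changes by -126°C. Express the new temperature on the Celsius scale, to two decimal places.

Initial temperature in Celsius: 202.3 - 273.15 = -70.8500°C.
Final Celsius temperature: -70.8500 - 126.0000 = -196.8500°C.

-196.85°C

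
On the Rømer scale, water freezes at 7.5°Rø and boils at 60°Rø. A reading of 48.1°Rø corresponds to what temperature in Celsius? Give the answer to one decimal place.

Linear interpolation between the fixed points: C = (48.1 - 7.5) × 100 / (60 - 7.5) = 77.3333°C.

77.3°C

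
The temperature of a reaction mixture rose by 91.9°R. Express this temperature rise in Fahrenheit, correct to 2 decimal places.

91.90°F

Rankine and Fahrenheit degrees are the same size, so the interval is unchanged: 91.90.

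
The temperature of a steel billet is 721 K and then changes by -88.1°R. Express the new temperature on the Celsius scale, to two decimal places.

398.91°C

Initial temperature in Celsius: 721 - 273.15 = 447.8500°C.
The 88.1°R change is an interval, so only the factor 5/9 applies: -88.1 × 5/9 = -48.9444°C.
Final Celsius temperature: 447.8500 - 48.9444 = 398.9056°C.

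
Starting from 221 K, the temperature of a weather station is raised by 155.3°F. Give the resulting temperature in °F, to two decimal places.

93.43°F

Initial temperature in Celsius: 221 - 273.15 = -52.1500°C.
The 155.3°F change is an interval, so only the factor 5/9 applies: +155.3 × 5/9 = +86.2778°C.
Final Celsius temperature: -52.1500 + 86.2778 = 34.1278°C.
In Fahrenheit: 34.1278 × 1.8 + 32 = 93.43°F.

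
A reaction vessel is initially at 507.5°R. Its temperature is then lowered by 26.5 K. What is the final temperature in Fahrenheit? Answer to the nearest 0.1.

Initial temperature in Celsius: (507.5 - 491.67) × 5/9 = 8.7944°C.
The 26.5 K change is an interval; Kelvin and Celsius degrees are the same size, so ΔC = -26.5°C.
Final Celsius temperature: 8.7944 - 26.5000 = -17.7056°C.
In Fahrenheit: -17.7056 × 1.8 + 32 = 0.1°F.

0.1°F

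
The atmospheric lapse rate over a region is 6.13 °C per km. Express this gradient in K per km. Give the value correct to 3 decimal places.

6.130 K/km

The quantity depends on a temperature interval, so only the ratio of degree sizes applies; the offset between the scales is irrelevant.
A change of 1°C is a change of 1 K, so 6.13 × 1 = 6.130.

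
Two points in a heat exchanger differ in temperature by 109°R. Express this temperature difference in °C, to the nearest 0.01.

An interval of 1°R corresponds to 5/9°C.
109 × 5/9 = 60.56.

60.56°C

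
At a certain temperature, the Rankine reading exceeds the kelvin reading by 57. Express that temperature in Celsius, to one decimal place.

Let x be the kelvin reading; then the Rankine reading is 1.8·x.
(1.8·x) - x = 57  ⇒  (0.8)·x = 57  ⇒  x = 71.2500 K.
In Celsius: 71.25 - 273.15 = -201.9°C.

-201.9°C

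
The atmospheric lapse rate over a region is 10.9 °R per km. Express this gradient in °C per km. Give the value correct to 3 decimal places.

6.056 °C/km

The quantity depends on a temperature interval, so only the ratio of degree sizes applies; the offset between the scales is irrelevant.
A change of 1°R is a change of 5/9°C, so 10.9 × 5/9 = 6.056.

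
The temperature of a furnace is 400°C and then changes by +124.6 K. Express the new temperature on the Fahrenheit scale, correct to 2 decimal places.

The 124.6 K change is an interval; Kelvin and Celsius degrees are the same size, so ΔC = +124.6°C.
Final Celsius temperature: 400.0000 + 124.6000 = 524.6000°C.
In Fahrenheit: 524.6000 × 1.8 + 32 = 976.28°F.

976.28°F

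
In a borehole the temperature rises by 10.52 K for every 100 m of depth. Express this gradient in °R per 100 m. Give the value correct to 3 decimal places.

18.936 °R/100 m

Since only a temperature interval is involved, the additive offset between the scales drops out.
A change of 1 K is a change of 1.8°R, so 10.52 × 1.8 = 18.936.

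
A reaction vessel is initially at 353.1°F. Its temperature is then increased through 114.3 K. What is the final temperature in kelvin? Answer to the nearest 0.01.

565.84 K

Initial temperature in Celsius: (353.1 - 32) × 5/9 = 178.3889°C.
The 114.3 K change is an interval; Kelvin and Celsius degrees are the same size, so ΔC = +114.3°C.
Final Celsius temperature: 178.3889 + 114.3000 = 292.6889°C.
In kelvin: 292.6889 + 273.15 = 565.84 K.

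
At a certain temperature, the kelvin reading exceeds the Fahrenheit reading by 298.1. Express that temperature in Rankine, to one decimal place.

363.5°R

Let x be the kelvin reading; then the Fahrenheit reading is 1.8·x - 459.67.
(1.8·x - 459.67) - x = -298.1  ⇒  (0.8)·x = 161.57  ⇒  x = 201.9625 K.
In Celsius: 201.9625 - 273.15 = -71.1875°C.
In Rankine: -71.1875 × 1.8 + 491.67 = 363.5°R.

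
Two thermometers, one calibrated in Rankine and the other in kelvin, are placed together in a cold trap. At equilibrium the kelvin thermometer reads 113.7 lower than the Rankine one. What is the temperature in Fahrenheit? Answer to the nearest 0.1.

Let x be the Rankine reading; then the kelvin reading is 5/9·x.
(5/9·x) - x = -113.7  ⇒  (-4/9)·x = -113.7  ⇒  x = 255.8250°R.
In Celsius: (255.825 - 491.67) × 5/9 = -131.0250°C.
In Fahrenheit: -131.0250 × 1.8 + 32 = -203.8°F.

-203.8°F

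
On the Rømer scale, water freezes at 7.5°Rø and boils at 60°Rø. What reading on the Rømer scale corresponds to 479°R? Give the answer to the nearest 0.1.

3.8°Rø

First in Celsius: (479 - 491.67) × 5/9 = -7.0389°C.
Linearly onto the Rømer scale: 7.5 + (-7.0389 / 100) × (60 - 7.5) = 3.8°Rø.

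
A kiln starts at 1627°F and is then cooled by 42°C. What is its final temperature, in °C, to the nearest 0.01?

Initial temperature in Celsius: (1627 - 32) × 5/9 = 886.1111°C.
Final Celsius temperature: 886.1111 - 42.0000 = 844.1111°C.

844.11°C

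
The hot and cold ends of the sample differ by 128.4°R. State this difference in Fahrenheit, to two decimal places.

128.40°F

Rankine and Fahrenheit degrees are the same size, so the interval is unchanged: 128.40.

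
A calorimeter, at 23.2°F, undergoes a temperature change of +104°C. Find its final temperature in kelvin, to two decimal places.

372.26 K

Initial temperature in Celsius: (23.2 - 32) × 5/9 = -4.8889°C.
Final Celsius temperature: -4.8889 + 104.0000 = 99.1111°C.
In kelvin: 99.1111 + 273.15 = 372.26 K.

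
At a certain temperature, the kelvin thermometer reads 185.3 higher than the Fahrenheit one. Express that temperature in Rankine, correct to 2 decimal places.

617.33°R

Let x be the Fahrenheit reading; then the kelvin reading is 5/9·x + 255.372.
(5/9·x + 255.372) - x = 185.3  ⇒  (-4/9)·x = -70.0722  ⇒  x = 157.6625°F.
In Celsius: (157.6625 - 32) × 5/9 = 69.8125°C.
In Rankine: 69.8125 × 1.8 + 491.67 = 617.33°R.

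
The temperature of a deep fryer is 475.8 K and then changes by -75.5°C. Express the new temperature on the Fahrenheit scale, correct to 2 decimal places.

Initial temperature in Celsius: 475.8 - 273.15 = 202.6500°C.
Final Celsius temperature: 202.6500 - 75.5000 = 127.1500°C.
In Fahrenheit: 127.1500 × 1.8 + 32 = 260.87°F.

260.87°F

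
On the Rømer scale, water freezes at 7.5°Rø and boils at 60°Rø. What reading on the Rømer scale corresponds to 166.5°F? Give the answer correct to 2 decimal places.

First in Celsius: (166.5 - 32) × 5/9 = 74.7222°C.
Linearly onto the Rømer scale: 7.5 + (74.7222 / 100) × (60 - 7.5) = 46.73°Rø.

46.73°Rø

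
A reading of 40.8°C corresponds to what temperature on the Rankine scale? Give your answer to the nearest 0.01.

565.11°R

In Rankine: 40.8000 × 1.8 + 491.67 = 565.11°R.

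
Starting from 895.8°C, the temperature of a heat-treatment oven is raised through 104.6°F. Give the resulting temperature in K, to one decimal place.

The 104.6°F change is an interval, so only the factor 5/9 applies: +104.6 × 5/9 = +58.1111°C.
Final Celsius temperature: 895.8000 + 58.1111 = 953.9111°C.
In kelvin: 953.9111 + 273.15 = 1227.1 K.

1227.1 K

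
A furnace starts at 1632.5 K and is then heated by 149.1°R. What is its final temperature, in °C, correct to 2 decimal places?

Initial temperature in Celsius: 1632.5 - 273.15 = 1359.3500°C.
The 149.1°R change is an interval, so only the factor 5/9 applies: +149.1 × 5/9 = +82.8333°C.
Final Celsius temperature: 1359.3500 + 82.8333 = 1442.1833°C.

1442.18°C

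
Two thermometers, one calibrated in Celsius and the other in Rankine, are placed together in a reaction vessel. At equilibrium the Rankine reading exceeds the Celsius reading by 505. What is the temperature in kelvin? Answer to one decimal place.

289.8 K

Let x be the Celsius reading; then the Rankine reading is 1.8·x + 491.67.
(1.8·x + 491.67) - x = 505  ⇒  (0.8)·x = 13.33  ⇒  x = 16.6625°C.
In kelvin: 16.6625 + 273.15 = 289.8 K.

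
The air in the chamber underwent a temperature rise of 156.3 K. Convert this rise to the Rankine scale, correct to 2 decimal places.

281.34°R

Only the scale ratio 1.8 matters for a change in temperature.
156.3 × 1.8 = 281.34.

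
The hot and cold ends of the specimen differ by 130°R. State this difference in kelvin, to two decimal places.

72.22 K

For a temperature interval the offset drops out; only the factor 5/9 applies.
130 × 5/9 = 72.22.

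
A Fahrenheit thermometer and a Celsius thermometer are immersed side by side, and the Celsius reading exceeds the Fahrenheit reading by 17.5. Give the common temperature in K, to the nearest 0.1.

Let x be the Fahrenheit reading; then the Celsius reading is 5/9·x - 17.7778.
(5/9·x - 17.7778) - x = 17.5  ⇒  (-4/9)·x = 35.2778  ⇒  x = -79.3750°F.
In Celsius: (-79.375 - 32) × 5/9 = -61.8750°C.
In kelvin: -61.8750 + 273.15 = 211.3 K.

211.3 K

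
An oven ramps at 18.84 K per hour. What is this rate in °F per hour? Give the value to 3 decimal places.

Since only a temperature interval is involved, the additive offset between the scales drops out.
A change of 1 K is a change of 1.8°F, so 18.84 × 1.8 = 33.912.

33.912 °F/hour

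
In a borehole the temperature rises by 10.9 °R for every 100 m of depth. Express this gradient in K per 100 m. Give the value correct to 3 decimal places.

Since only a temperature interval is involved, the additive offset between the scales drops out.
A change of 1°R is a change of 5/9 K, so 10.9 × 5/9 = 6.056.

6.056 K/100 m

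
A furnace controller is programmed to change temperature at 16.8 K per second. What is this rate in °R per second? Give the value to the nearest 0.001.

The quantity depends on a temperature interval, so only the ratio of degree sizes applies; the offset between the scales is irrelevant.
A change of 1 K is a change of 1.8°R, so 16.8 × 1.8 = 30.240.

30.240 °R/second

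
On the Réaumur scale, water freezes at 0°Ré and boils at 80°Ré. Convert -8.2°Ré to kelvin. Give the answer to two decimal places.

262.90 K

Linear interpolation between the fixed points: C = (-8.2 - 0) × 100 / (80 - 0) = -10.2500°C.
Then -10.2500 + 273.15 = 262.90 K.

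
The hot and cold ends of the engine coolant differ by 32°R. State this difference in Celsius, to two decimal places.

Only the scale ratio 5/9 matters for a change in temperature.
32 × 5/9 = 17.78.

17.78°C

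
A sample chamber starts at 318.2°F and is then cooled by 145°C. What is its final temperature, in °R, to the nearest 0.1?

516.9°R

Initial temperature in Celsius: (318.2 - 32) × 5/9 = 159.0000°C.
Final Celsius temperature: 159.0000 - 145.0000 = 14.0000°C.
In Rankine: 14.0000 × 1.8 + 491.67 = 516.9°R.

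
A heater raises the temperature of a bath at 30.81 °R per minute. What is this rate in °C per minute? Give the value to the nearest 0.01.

The quantity depends on a temperature interval, so only the ratio of degree sizes applies; the offset between the scales is irrelevant.
A change of 1°R is a change of 5/9°C, so 30.81 × 5/9 = 17.12.

17.12 °C/minute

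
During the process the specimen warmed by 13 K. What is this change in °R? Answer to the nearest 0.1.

23.4°R

An interval of 1 K corresponds to 1.8°R.
13 × 1.8 = 23.4.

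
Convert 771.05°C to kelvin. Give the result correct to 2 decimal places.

In kelvin: 771.0500 + 273.15 = 1044.20 K.

1044.20 K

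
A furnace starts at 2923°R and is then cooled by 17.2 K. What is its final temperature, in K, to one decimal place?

1606.7 K

Initial temperature in Celsius: (2923 - 491.67) × 5/9 = 1350.7389°C.
The 17.2 K change is an interval; Kelvin and Celsius degrees are the same size, so ΔC = -17.2°C.
Final Celsius temperature: 1350.7389 - 17.2000 = 1333.5389°C.
In kelvin: 1333.5389 + 273.15 = 1606.7 K.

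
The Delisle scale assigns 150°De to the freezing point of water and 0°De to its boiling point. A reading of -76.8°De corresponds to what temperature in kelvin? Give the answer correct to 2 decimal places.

424.35 K

Linear interpolation between the fixed points: C = (-76.8 - 150) × 100 / (0 - 150) = 151.2000°C.
Then 151.2000 + 273.15 = 424.35 K.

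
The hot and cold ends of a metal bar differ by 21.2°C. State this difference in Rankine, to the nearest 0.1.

38.2°R

An interval of 1°C corresponds to 1.8°R.
21.2 × 1.8 = 38.2.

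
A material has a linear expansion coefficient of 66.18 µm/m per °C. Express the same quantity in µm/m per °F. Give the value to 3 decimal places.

36.767 µm/m per °F

The quantity depends on a temperature interval, so only the ratio of degree sizes applies; the offset between the scales is irrelevant.
A change of 1°F is a change of 5/9°C, so per °F the value is 66.18 × 5/9 = 36.767.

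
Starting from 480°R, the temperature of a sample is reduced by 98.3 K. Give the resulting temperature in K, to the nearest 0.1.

Initial temperature in Celsius: (480 - 491.67) × 5/9 = -6.4833°C.
The 98.3 K change is an interval; Kelvin and Celsius degrees are the same size, so ΔC = -98.3°C.
Final Celsius temperature: -6.4833 - 98.3000 = -104.7833°C.
In kelvin: -104.7833 + 273.15 = 168.4 K.

168.4 K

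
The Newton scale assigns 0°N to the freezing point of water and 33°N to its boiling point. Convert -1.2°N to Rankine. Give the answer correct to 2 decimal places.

485.12°R

Linear interpolation between the fixed points: C = (-1.2 - 0) × 100 / (33 - 0) = -3.6364°C.
Then -3.6364 × 1.8 + 491.67 = 485.12°R.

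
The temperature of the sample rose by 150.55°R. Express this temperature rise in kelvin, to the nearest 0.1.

For a temperature interval the offset drops out; only the factor 5/9 applies.
150.55 × 5/9 = 83.6.

83.6 K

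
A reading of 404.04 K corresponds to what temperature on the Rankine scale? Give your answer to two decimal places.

In Celsius: 404.04 - 273.15 = 130.8900°C.
In Rankine: 130.8900 × 1.8 + 491.67 = 727.27°R.

727.27°R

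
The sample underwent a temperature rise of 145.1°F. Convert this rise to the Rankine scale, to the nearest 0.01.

145.10°R

Fahrenheit and Rankine degrees are the same size, so the interval is unchanged: 145.10.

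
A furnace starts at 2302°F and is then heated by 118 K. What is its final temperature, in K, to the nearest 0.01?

Initial temperature in Celsius: (2302 - 32) × 5/9 = 1261.1111°C.
The 118 K change is an interval; Kelvin and Celsius degrees are the same size, so ΔC = +118°C.
Final Celsius temperature: 1261.1111 + 118.0000 = 1379.1111°C.
In kelvin: 1379.1111 + 273.15 = 1652.26 K.

1652.26 K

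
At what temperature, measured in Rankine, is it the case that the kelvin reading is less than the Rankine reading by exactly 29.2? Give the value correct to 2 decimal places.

Let R be the Rankine reading. The kelvin reading is K = 5/9·R.
Require K - R = -29.2: (-4/9)·R = -29.2.
R = (-29.2) / (-4/9) = 65.70.

65.70°R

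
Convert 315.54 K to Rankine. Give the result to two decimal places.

In Celsius: 315.54 - 273.15 = 42.3900°C.
In Rankine: 42.3900 × 1.8 + 491.67 = 567.97°R.

567.97°R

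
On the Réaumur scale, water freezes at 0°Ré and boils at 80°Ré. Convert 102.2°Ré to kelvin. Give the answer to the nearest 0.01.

400.90 K

Linear interpolation between the fixed points: C = (102.2 - 0) × 100 / (80 - 0) = 127.7500°C.
Then 127.7500 + 273.15 = 400.90 K.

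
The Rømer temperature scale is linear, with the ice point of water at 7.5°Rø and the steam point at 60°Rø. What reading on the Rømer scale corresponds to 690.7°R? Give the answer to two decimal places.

65.55°Rø

First in Celsius: (690.7 - 491.67) × 5/9 = 110.5722°C.
Linearly onto the Rømer scale: 7.5 + (110.5722 / 100) × (60 - 7.5) = 65.55°Rø.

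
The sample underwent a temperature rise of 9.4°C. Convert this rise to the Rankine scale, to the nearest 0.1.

An interval of 1°C corresponds to 1.8°R.
9.4 × 1.8 = 16.9.

16.9°R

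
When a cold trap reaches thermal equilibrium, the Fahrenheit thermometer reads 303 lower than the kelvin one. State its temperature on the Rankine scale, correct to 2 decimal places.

352.51°R

Let x be the kelvin reading; then the Fahrenheit reading is 1.8·x - 459.67.
(1.8·x - 459.67) - x = -303  ⇒  (0.8)·x = 156.67  ⇒  x = 195.8375 K.
In Celsius: 195.8375 - 273.15 = -77.3125°C.
In Rankine: -77.3125 × 1.8 + 491.67 = 352.51°R.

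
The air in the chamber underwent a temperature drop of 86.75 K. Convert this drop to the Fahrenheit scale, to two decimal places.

Only the scale ratio 1.8 matters for a change in temperature.
86.75 × 1.8 = 156.15.

156.15°F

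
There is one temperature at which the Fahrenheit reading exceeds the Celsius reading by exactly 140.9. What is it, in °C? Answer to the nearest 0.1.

Let C be the Celsius reading. The Fahrenheit reading is F = 1.8·C + 32.
Require F - C = 140.9: (0.8)·C + 32 = 140.9.
C = (140.9 - 32) / (0.8) = 136.1.

136.1°C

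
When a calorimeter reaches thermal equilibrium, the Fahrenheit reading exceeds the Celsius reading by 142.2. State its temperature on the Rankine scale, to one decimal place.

Let x be the Celsius reading; then the Fahrenheit reading is 1.8·x + 32.
(1.8·x + 32) - x = 142.2  ⇒  (0.8)·x = 110.2  ⇒  x = 137.7500°C.
In Rankine: 137.7500 × 1.8 + 491.67 = 739.6°R.

739.6°R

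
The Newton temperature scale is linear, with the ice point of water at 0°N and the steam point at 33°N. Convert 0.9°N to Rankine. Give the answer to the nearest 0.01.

Linear interpolation between the fixed points: C = (0.9 - 0) × 100 / (33 - 0) = 2.7273°C.
Then 2.7273 × 1.8 + 491.67 = 496.58°R.

496.58°R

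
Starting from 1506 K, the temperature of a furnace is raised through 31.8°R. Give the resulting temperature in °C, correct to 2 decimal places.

1250.52°C

Initial temperature in Celsius: 1506 - 273.15 = 1232.8500°C.
The 31.8°R change is an interval, so only the factor 5/9 applies: +31.8 × 5/9 = +17.6667°C.
Final Celsius temperature: 1232.8500 + 17.6667 = 1250.5167°C.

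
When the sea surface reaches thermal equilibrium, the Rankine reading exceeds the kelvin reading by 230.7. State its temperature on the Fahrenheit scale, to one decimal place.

59.4°F

Let x be the kelvin reading; then the Rankine reading is 1.8·x.
(1.8·x) - x = 230.7  ⇒  (0.8)·x = 230.7  ⇒  x = 288.3750 K.
In Celsius: 288.375 - 273.15 = 15.2250°C.
In Fahrenheit: 15.2250 × 1.8 + 32 = 59.4°F.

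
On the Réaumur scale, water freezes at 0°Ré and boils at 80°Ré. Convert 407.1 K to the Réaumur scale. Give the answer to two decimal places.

First in Celsius: 407.1 - 273.15 = 133.9500°C.
Linearly onto the Réaumur scale: 0 + (133.9500 / 100) × (80 - 0) = 107.16°Ré.

107.16°Ré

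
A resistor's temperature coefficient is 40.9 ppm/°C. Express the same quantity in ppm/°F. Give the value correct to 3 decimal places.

Since only a temperature interval is involved, the additive offset between the scales drops out.
A change of 1°F is a change of 5/9°C, so per °F the value is 40.9 × 5/9 = 22.722.

22.722 ppm/°F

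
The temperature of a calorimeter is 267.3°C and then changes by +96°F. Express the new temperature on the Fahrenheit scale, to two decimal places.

609.14°F

The 96°F change is an interval, so only the factor 5/9 applies: +96 × 5/9 = +53.3333°C.
Final Celsius temperature: 267.3000 + 53.3333 = 320.6333°C.
In Fahrenheit: 320.6333 × 1.8 + 32 = 609.14°F.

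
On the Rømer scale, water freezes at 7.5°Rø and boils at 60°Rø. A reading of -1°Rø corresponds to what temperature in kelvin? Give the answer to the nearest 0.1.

Linear interpolation between the fixed points: C = (-1 - 7.5) × 100 / (60 - 7.5) = -16.1905°C.
Then -16.1905 + 273.15 = 257.0 K.

257.0 K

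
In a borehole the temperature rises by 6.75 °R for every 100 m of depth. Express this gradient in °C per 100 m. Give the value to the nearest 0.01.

The quantity depends on a temperature interval, so only the ratio of degree sizes applies; the offset between the scales is irrelevant.
A change of 1°R is a change of 5/9°C, so 6.75 × 5/9 = 3.75.

3.75 °C/100 m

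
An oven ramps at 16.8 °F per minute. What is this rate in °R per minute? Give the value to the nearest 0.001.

The quantity depends on a temperature interval, so only the ratio of degree sizes applies; the offset between the scales is irrelevant.
A change of 1°F is a change of 1°R, so 16.8 × 1 = 16.800.

16.800 °R/minute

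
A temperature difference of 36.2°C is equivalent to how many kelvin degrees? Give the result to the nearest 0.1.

Celsius and kelvin degrees are the same size, so the interval is unchanged: 36.2.

36.2 K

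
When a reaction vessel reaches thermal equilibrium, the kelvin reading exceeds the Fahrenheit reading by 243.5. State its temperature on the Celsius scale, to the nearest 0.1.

Let x be the kelvin reading; then the Fahrenheit reading is 1.8·x - 459.67.
(1.8·x - 459.67) - x = -243.5  ⇒  (0.8)·x = 216.17  ⇒  x = 270.2125 K.
In Celsius: 270.2125 - 273.15 = -2.9°C.

-2.9°C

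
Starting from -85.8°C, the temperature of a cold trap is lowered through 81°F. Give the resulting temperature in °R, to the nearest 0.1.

256.2°R

The 81°F change is an interval, so only the factor 5/9 applies: -81 × 5/9 = -45.0000°C.
Final Celsius temperature: -85.8000 - 45.0000 = -130.8000°C.
In Rankine: -130.8000 × 1.8 + 491.67 = 256.2°R.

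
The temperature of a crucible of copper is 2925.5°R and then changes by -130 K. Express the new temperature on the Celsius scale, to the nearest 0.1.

1222.1°C

Initial temperature in Celsius: (2925.5 - 491.67) × 5/9 = 1352.1278°C.
The 130 K change is an interval; Kelvin and Celsius degrees are the same size, so ΔC = -130°C.
Final Celsius temperature: 1352.1278 - 130.0000 = 1222.1278°C.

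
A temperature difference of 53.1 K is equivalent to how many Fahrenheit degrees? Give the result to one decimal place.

For a temperature interval the offset drops out; only the factor 1.8 applies.
53.1 × 1.8 = 95.6.

95.6°F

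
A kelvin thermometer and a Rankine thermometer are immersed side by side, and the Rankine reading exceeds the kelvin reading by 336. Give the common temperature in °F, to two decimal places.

Let x be the kelvin reading; then the Rankine reading is 1.8·x.
(1.8·x) - x = 336  ⇒  (0.8)·x = 336  ⇒  x = 420.0000 K.
In Celsius: 420 - 273.15 = 146.8500°C.
In Fahrenheit: 146.8500 × 1.8 + 32 = 296.33°F.

296.33°F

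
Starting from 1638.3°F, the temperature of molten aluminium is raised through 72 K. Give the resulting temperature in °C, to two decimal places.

Initial temperature in Celsius: (1638.3 - 32) × 5/9 = 892.3889°C.
The 72 K change is an interval; Kelvin and Celsius degrees are the same size, so ΔC = +72°C.
Final Celsius temperature: 892.3889 + 72.0000 = 964.3889°C.

964.39°C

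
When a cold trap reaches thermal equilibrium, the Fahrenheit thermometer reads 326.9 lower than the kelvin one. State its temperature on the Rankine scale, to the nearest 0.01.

Let x be the kelvin reading; then the Fahrenheit reading is 1.8·x - 459.67.
(1.8·x - 459.67) - x = -326.9  ⇒  (0.8)·x = 132.77  ⇒  x = 165.9625 K.
In Celsius: 165.9625 - 273.15 = -107.1875°C.
In Rankine: -107.1875 × 1.8 + 491.67 = 298.73°R.

298.73°R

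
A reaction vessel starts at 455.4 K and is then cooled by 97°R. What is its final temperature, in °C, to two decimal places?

Initial temperature in Celsius: 455.4 - 273.15 = 182.2500°C.
The 97°R change is an interval, so only the factor 5/9 applies: -97 × 5/9 = -53.8889°C.
Final Celsius temperature: 182.2500 - 53.8889 = 128.3611°C.

128.36°C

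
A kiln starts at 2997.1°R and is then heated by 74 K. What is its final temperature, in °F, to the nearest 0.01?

Initial temperature in Celsius: (2997.1 - 491.67) × 5/9 = 1391.9056°C.
The 74 K change is an interval; Kelvin and Celsius degrees are the same size, so ΔC = +74°C.
Final Celsius temperature: 1391.9056 + 74.0000 = 1465.9056°C.
In Fahrenheit: 1465.9056 × 1.8 + 32 = 2670.63°F.

2670.63°F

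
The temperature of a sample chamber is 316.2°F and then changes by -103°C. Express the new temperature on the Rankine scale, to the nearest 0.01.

Initial temperature in Celsius: (316.2 - 32) × 5/9 = 157.8889°C.
Final Celsius temperature: 157.8889 - 103.0000 = 54.8889°C.
In Rankine: 54.8889 × 1.8 + 491.67 = 590.47°R.

590.47°R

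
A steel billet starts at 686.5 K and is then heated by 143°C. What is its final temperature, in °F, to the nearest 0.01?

Initial temperature in Celsius: 686.5 - 273.15 = 413.3500°C.
Final Celsius temperature: 413.3500 + 143.0000 = 556.3500°C.
In Fahrenheit: 556.3500 × 1.8 + 32 = 1033.43°F.

1033.43°F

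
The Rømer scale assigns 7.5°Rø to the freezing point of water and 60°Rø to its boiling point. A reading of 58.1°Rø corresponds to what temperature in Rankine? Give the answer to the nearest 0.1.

Linear interpolation between the fixed points: C = (58.1 - 7.5) × 100 / (60 - 7.5) = 96.3810°C.
Then 96.3810 × 1.8 + 491.67 = 665.2°R.

665.2°R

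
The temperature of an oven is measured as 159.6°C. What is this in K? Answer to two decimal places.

In kelvin: 159.6000 + 273.15 = 432.75 K.

432.75 K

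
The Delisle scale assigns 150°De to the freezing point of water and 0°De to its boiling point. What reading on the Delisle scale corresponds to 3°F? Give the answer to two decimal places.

174.17°De

First in Celsius: (3 - 32) × 5/9 = -16.1111°C.
Linearly onto the Delisle scale: 150 + (-16.1111 / 100) × (0 - 150) = 174.17°De.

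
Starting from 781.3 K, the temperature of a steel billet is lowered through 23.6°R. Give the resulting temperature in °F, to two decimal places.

Initial temperature in Celsius: 781.3 - 273.15 = 508.1500°C.
The 23.6°R change is an interval, so only the factor 5/9 applies: -23.6 × 5/9 = -13.1111°C.
Final Celsius temperature: 508.1500 - 13.1111 = 495.0389°C.
In Fahrenheit: 495.0389 × 1.8 + 32 = 923.07°F.

923.07°F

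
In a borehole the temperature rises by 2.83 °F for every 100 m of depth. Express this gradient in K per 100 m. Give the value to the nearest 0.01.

Since only a temperature interval is involved, the additive offset between the scales drops out.
A change of 1°F is a change of 5/9 K, so 2.83 × 5/9 = 1.57.

1.57 K/100 m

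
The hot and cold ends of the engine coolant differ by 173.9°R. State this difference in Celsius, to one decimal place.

An interval of 1°R corresponds to 5/9°C.
173.9 × 5/9 = 96.6.

96.6°C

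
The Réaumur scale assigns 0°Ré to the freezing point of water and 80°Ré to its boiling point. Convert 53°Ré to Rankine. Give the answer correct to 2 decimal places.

610.92°R

Linear interpolation between the fixed points: C = (53 - 0) × 100 / (80 - 0) = 66.2500°C.
Then 66.2500 × 1.8 + 491.67 = 610.92°R.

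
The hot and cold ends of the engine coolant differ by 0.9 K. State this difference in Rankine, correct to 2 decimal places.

1.62°R

For a temperature interval the offset drops out; only the factor 1.8 applies.
0.9 × 1.8 = 1.62.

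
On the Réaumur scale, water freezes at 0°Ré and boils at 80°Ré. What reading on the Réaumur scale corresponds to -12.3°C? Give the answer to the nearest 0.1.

Linearly onto the Réaumur scale: 0 + (-12.3000 / 100) × (80 - 0) = -9.8°Ré.

-9.8°Ré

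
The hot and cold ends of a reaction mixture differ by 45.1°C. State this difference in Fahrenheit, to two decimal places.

For a temperature interval the offset drops out; only the factor 1.8 applies.
45.1 × 1.8 = 81.18.

81.18°F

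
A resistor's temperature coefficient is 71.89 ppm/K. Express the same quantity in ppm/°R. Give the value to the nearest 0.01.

39.94 ppm/°R

The quantity depends on a temperature interval, so only the ratio of degree sizes applies; the offset between the scales is irrelevant.
A change of 1°R is a change of 5/9 K, so per °R the value is 71.89 × 5/9 = 39.94.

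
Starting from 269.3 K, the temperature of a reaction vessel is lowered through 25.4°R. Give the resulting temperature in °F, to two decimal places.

Initial temperature in Celsius: 269.3 - 273.15 = -3.8500°C.
The 25.4°R change is an interval, so only the factor 5/9 applies: -25.4 × 5/9 = -14.1111°C.
Final Celsius temperature: -3.8500 - 14.1111 = -17.9611°C.
In Fahrenheit: -17.9611 × 1.8 + 32 = -0.33°F.

-0.33°F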